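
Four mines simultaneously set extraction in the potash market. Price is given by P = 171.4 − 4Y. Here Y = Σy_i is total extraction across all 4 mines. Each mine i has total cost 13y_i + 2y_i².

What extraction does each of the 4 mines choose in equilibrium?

6.6

A representative mine's profit is π_i = y_i(171.4 − 4Y) − 13y_i − 2y_i², with Y = y_i + Σ_{j≠i} y_j.
First-order condition: 158.4 − 12y_i − 4Σ_{j≠i} y_j = 0.
With identical mines, set every y_j = y: then 158.4 − 12y − 12y = 0, i.e. y = 158.4/24 = 6.6.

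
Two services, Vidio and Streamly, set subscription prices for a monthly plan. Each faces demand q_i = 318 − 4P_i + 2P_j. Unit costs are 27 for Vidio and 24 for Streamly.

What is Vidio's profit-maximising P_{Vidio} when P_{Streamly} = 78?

72.75

Vidio's profit: π = (P_{Vidio} − 27)(318 − 4P_{Vidio} + 2P_{Streamly}).
∂π/∂P_{Vidio} = 426 − 8P_{Vidio} + 2P_{Streamly} = 0 ⇒ P_{Vidio} = 53.25 + 0.25P_{Streamly}.
At P_{Streamly} = 78: P_{Vidio} = 53.25 + 0.25·78 = 72.75.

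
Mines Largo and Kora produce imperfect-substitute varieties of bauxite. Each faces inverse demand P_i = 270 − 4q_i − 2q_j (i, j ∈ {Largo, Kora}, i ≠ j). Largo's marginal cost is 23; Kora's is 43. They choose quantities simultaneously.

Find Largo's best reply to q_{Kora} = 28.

Mine Largo's profit: π = q_{Largo}(270 − 4q_{Largo} − 2q_{Kora}) − 23q_{Largo}.
∂π/∂q_{Largo} = 247 − 8q_{Largo} − 2q_{Kora} = 0 ⇒ q_{Largo} = 30.875 − 0.25q_{Kora}.
At q_{Kora} = 28: q_{Largo} = 30.875 − 0.25·28 = 23.875.

23.875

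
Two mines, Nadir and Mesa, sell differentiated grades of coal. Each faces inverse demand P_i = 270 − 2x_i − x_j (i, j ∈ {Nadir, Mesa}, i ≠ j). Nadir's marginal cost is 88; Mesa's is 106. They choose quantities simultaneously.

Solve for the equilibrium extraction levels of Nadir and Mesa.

37.6, 31.6

Mine Nadir's profit: π = x_{Nadir}(270 − 2x_{Nadir} − x_{Mesa}) − 88x_{Nadir}.
∂π/∂x_{Nadir} = 182 − 4x_{Nadir} − x_{Mesa} = 0 ⇒ x_{Nadir} = 45.5 − 0.25x_{Mesa}.
Similarly x_{Mesa} = 41 − 0.25x_{Nadir}.
Plugging x_{Mesa} into Nadir's best response: x_{Nadir} = 45.5 − 0.25(41 − 0.25x_{Nadir}) ⇒ 0.9375x_{Nadir} = 35.25, so x_{Nadir} = 37.6.
Then x_{Mesa} = 41 − 0.25·37.6 = 31.6.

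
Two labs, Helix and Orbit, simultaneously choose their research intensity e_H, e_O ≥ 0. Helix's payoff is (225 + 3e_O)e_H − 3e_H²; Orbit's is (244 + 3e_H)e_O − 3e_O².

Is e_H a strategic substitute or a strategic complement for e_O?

Expanding Helix's payoff: 225e_H + 3e_Oe_H − 3e_H².
∂π/∂e_H = 225 + 3e_O − 6e_H = 0, so e_H = 37.5 + 0.5e_O.
The best-response slope de_H/de_O = 0.5 > 0: the reaction function is upward-sloping, so the choices are strategic complements.

strategic complements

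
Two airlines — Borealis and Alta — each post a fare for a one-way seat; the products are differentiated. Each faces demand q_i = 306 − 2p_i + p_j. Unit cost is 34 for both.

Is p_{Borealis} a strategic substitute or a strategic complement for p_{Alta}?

strategic complements

Borealis's profit: π = (p_{Borealis} − 34)(306 − 2p_{Borealis} + p_{Alta}).
∂π/∂p_{Borealis} = 374 − 4p_{Borealis} + p_{Alta} = 0 ⇒ p_{Borealis} = 93.5 + 0.25p_{Alta}.
The best-response slope dp_{Borealis}/dp_{Alta} = 0.25 > 0: the reaction function is upward-sloping, so the choices are strategic complements.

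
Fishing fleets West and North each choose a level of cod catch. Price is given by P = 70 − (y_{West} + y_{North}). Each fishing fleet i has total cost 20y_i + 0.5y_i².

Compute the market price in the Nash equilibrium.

45

Fishing fleet West's profit: π = y_{West}(70 − (y_{West} + y_{North})) − 20y_{West} − 0.5y_{West}².
∂π/∂y_{West} = 50 − 3y_{West} − y_{North} = 0, so y_{West} = 50/3 − (1/3)y_{North}.
The game is symmetric, so in equilibrium y_{North} = y_{West}: the reaction function gives (4/3)y_{West} = 50/3, hence y_{West} = 12.5.
Equilibrium price: P = 70 − 25 = 45.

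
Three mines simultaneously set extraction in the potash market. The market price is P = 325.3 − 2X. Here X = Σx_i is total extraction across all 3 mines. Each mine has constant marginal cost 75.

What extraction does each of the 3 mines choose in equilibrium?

A representative mine's profit is π_i = x_i(325.3 − 2X) − 75x_i, with X = x_i + Σ_{j≠i} x_j.
First-order condition: 250.3 − 4x_i − 2Σ_{j≠i} x_j = 0.
With identical mines, set every x_j = x: then 250.3 − 4x − 4x = 0, i.e. x = 250.3/8 = 31.2875.

31.2875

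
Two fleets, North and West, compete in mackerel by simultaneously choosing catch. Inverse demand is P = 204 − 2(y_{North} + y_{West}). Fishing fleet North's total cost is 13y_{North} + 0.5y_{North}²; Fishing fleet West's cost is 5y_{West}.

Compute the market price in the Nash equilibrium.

81.625

Fishing fleet North's profit: π = y_{North}(204 − 2(y_{North} + y_{West})) − 13y_{North} − 0.5y_{North}².
∂π/∂y_{North} = 191 − 5y_{North} − 2y_{West} = 0, so y_{North} = 38.2 − 0.4y_{West}.
For West: ∂π/∂y_{West} = 199 − 4y_{West} − 2y_{North} = 0 ⇒ y_{West} = 49.75 − 0.5y_{North}.
Substituting the second reaction function into the first: y_{North} = 38.2 − 0.4(49.75 − 0.5y_{North}), which gives 0.8y_{North} = 18.3 ⇒ y_{North} = 22.875.
Then y_{West} = 49.75 − 0.5·22.875 = 38.3125.
Equilibrium price: P = 204 − 2·61.1875 = 81.625.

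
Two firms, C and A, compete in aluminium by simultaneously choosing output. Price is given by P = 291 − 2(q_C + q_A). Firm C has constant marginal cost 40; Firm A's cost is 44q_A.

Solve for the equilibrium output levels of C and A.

Firm C's profit: π = q_C(291 − 2(q_C + q_A)) − 40q_C.
∂π/∂q_C = 251 − 4q_C − 2q_A = 0, so q_C = 62.75 − 0.5q_A.
By the same steps for A: q_A = 61.75 − 0.5q_C.
Substituting the second reaction function into the first: q_C = 62.75 − 0.5(61.75 − 0.5q_C), which gives 0.75q_C = 31.875 ⇒ q_C = 42.5.
Then q_A = 61.75 − 0.5·42.5 = 40.5.

42.5, 40.5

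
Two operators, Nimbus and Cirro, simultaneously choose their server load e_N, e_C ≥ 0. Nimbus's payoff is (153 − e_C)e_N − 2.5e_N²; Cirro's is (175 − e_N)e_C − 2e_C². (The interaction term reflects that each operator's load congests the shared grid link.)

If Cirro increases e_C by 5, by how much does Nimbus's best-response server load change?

Expanding Nimbus's payoff: 153e_N − e_Ce_N − 2.5e_N².
∂π/∂e_N = 153 − e_C − 5e_N = 0, so e_N = 30.6 − 0.2e_C.
The reaction-function slope is −0.2, so a 5-unit rise in e_C moves e_N by −0.2 × 5 = −1. Nimbus's best response falls — the actions are strategic substitutes.

-1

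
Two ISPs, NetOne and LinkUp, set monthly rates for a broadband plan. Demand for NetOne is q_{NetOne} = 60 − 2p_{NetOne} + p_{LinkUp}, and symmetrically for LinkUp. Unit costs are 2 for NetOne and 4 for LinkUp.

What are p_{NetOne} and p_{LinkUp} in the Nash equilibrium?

NetOne's profit: π = (p_{NetOne} − 2)(60 − 2p_{NetOne} + p_{LinkUp}).
∂π/∂p_{NetOne} = 64 − 4p_{NetOne} + p_{LinkUp} = 0 ⇒ p_{NetOne} = 16 + 0.25p_{LinkUp}.
Similarly p_{LinkUp} = 17 + 0.25p_{NetOne}.
Substituting the second reaction function into the first: p_{NetOne} = 16 + 0.25(17 + 0.25p_{NetOne}), which gives 0.9375p_{NetOne} = 20.25 ⇒ p_{NetOne} = 21.6.
Then p_{LinkUp} = 17 + 0.25·21.6 = 22.4.

21.6, 22.4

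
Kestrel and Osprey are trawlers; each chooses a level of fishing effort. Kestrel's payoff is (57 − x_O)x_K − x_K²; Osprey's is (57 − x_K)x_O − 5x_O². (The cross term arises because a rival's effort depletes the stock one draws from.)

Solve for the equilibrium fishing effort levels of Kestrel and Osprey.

Expanding Kestrel's payoff: 57x_K − x_Ox_K − x_K².
∂π/∂x_K = 57 − x_O − 2x_K = 0, so x_K = 28.5 − 0.5x_O.
Likewise for Osprey: x_O = 5.7 − 0.1x_K.
Plugging x_O into Kestrel's best response: x_K = 28.5 − 0.5(5.7 − 0.1x_K) ⇒ 0.95x_K = 25.65, so x_K = 27.
Then x_O = 5.7 − 0.1·27 = 3.

27, 3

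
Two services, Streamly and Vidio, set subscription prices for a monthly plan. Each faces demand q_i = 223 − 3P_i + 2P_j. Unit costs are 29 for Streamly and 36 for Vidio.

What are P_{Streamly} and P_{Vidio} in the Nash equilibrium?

78.8125, 81.4375

Streamly's profit: π = (P_{Streamly} − 29)(223 − 3P_{Streamly} + 2P_{Vidio}).
∂π/∂P_{Streamly} = 310 − 6P_{Streamly} + 2P_{Vidio} = 0 ⇒ P_{Streamly} = 155/3 + (1/3)P_{Vidio}.
Similarly P_{Vidio} = 331/6 + (1/3)P_{Streamly}.
Plugging P_{Vidio} into Streamly's best response: P_{Streamly} = 155/3 + (1/3)(331/6 + (1/3)P_{Streamly}) ⇒ (8/9)P_{Streamly} = 1261/18, so P_{Streamly} = 78.8125.
Then P_{Vidio} = 331/6 + (1/3)·78.8125 = 81.4375.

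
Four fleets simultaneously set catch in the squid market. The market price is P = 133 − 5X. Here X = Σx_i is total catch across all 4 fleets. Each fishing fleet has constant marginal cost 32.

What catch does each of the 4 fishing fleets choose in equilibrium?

A representative fishing fleet's profit is π_i = x_i(133 − 5X) − 32x_i, with X = x_i + Σ_{j≠i} x_j.
First-order condition: 101 − 10x_i − 5Σ_{j≠i} x_j = 0.
Imposing symmetry (x_j = x for all j) turns Σ_{j≠i} x_j into 3x, so 101 = 25x and x = 4.04.

4.04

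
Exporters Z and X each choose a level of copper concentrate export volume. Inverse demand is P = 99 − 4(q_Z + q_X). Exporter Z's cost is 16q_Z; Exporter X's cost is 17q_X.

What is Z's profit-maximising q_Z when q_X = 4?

8.375

Exporter Z's profit: π = q_Z(99 − 4(q_Z + q_X)) − 16q_Z.
∂π/∂q_Z = 83 − 8q_Z − 4q_X = 0, so q_Z = 10.375 − 0.5q_X.
At q_X = 4: q_Z = 10.375 − 0.5·4 = 8.375.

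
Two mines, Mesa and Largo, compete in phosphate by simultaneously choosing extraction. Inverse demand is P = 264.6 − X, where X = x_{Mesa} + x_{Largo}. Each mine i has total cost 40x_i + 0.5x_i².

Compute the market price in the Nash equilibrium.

152.3

Mine Mesa's profit: π = x_{Mesa}(264.6 − (x_{Mesa} + x_{Largo})) − 40x_{Mesa} − 0.5x_{Mesa}².
∂π/∂x_{Mesa} = 224.6 − 3x_{Mesa} − x_{Largo} = 0, so x_{Mesa} = 1123/15 − (1/3)x_{Largo}.
The game is symmetric, so in equilibrium x_{Largo} = x_{Mesa}: the reaction function gives (4/3)x_{Mesa} = 1123/15, hence x_{Mesa} = 56.15.
Equilibrium price: P = 264.6 − 112.3 = 152.3.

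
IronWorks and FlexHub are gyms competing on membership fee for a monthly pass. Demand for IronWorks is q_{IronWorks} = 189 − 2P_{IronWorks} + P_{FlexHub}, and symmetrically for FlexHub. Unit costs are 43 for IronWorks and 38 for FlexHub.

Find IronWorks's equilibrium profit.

4608

IronWorks's profit: π = (P_{IronWorks} − 43)(189 − 2P_{IronWorks} + P_{FlexHub}).
∂π/∂P_{IronWorks} = 275 − 4P_{IronWorks} + P_{FlexHub} = 0 ⇒ P_{IronWorks} = 68.75 + 0.25P_{FlexHub}.
Similarly P_{FlexHub} = 66.25 + 0.25P_{IronWorks}.
Plugging P_{FlexHub} into IronWorks's best response: P_{IronWorks} = 68.75 + 0.25(66.25 + 0.25P_{IronWorks}) ⇒ 0.9375P_{IronWorks} = 85.3125, so P_{IronWorks} = 91.
Then P_{FlexHub} = 66.25 + 0.25·91 = 89.
q_{IronWorks} = 189 − 2·91 + 89 = 96.
Profit = (91 − 43)·96 = 4608.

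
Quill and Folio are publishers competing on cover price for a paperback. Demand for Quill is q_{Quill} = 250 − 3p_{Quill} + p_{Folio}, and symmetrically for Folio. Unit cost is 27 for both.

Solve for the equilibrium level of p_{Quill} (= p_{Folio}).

66.2

Quill's profit: π = (p_{Quill} − 27)(250 − 3p_{Quill} + p_{Folio}).
∂π/∂p_{Quill} = 331 − 6p_{Quill} + p_{Folio} = 0 ⇒ p_{Quill} = 331/6 + (1/6)p_{Folio}.
By symmetry p_{Folio} = p_{Quill}; substituting into the reaction function, (5/6)p_{Quill} = 331/6 and p_{Quill} = 66.2.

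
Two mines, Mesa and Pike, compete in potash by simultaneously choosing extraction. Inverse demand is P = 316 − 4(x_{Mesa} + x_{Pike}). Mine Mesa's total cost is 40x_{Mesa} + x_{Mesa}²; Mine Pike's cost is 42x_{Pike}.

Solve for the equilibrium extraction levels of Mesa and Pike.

17.375, 25.5625

Mine Mesa's profit: π = x_{Mesa}(316 − 4(x_{Mesa} + x_{Pike})) − 40x_{Mesa} − x_{Mesa}².
∂π/∂x_{Mesa} = 276 − 10x_{Mesa} − 4x_{Pike} = 0, so x_{Mesa} = 27.6 − 0.4x_{Pike}.
For Pike: ∂π/∂x_{Pike} = 274 − 8x_{Pike} − 4x_{Mesa} = 0 ⇒ x_{Pike} = 34.25 − 0.5x_{Mesa}.
Substituting the second reaction function into the first: x_{Mesa} = 27.6 − 0.4(34.25 − 0.5x_{Mesa}), which gives 0.8x_{Mesa} = 13.9 ⇒ x_{Mesa} = 17.375.
Then x_{Pike} = 34.25 − 0.5·17.375 = 25.5625.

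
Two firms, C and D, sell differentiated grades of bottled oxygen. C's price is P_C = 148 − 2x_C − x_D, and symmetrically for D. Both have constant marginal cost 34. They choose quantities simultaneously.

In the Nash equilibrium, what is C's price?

Firm C's profit: π = x_C(148 − 2x_C − x_D) − 34x_C.
∂π/∂x_C = 114 − 4x_C − x_D = 0 ⇒ x_C = 28.5 − 0.25x_D.
The game is symmetric, so in equilibrium x_D = x_C: the reaction function gives 1.25x_C = 28.5, hence x_C = 22.8.
P_C = 148 − 2·22.8 − 22.8 = 79.6.

79.6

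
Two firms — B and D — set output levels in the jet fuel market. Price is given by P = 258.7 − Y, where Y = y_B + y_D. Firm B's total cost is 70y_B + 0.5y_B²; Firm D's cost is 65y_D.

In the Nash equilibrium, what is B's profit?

2024.7414

Firm B's profit: π = y_B(258.7 − (y_B + y_D)) − 70y_B − 0.5y_B².
∂π/∂y_B = 188.7 − 3y_B − y_D = 0, so y_B = 62.9 − (1/3)y_D.
For D: ∂π/∂y_D = 193.7 − 2y_D − y_B = 0 ⇒ y_D = 96.85 − 0.5y_B.
Solving the two reaction functions simultaneously: (1 − (−1/3)(−0.5))y_B = 62.9 − (1/3)·96.85, so (5/6)y_B = 1837/60 and y_B = 36.74.
Then y_D = 96.85 − 0.5·36.74 = 78.48.
Price P = 258.7 − 115.22 = 143.48.
B's profit: (143.48 − 70)·36.74 − 0.5(36.74)² = 2024.7414.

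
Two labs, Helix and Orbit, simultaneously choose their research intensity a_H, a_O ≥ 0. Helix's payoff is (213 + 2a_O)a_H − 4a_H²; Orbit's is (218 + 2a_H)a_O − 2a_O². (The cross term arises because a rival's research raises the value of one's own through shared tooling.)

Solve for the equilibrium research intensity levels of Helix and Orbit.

46, 77.5

Expanding Helix's payoff: 213a_H + 2a_Oa_H − 4a_H².
∂π/∂a_H = 213 + 2a_O − 8a_H = 0, so a_H = 26.625 + 0.25a_O.
Likewise for Orbit: a_O = 54.5 + 0.5a_H.
Solving the two reaction functions simultaneously: (1 − (0.25)(0.5))a_H = 26.625 + 0.25·54.5, so 0.875a_H = 40.25 and a_H = 46.
Then a_O = 54.5 + 0.5·46 = 77.5.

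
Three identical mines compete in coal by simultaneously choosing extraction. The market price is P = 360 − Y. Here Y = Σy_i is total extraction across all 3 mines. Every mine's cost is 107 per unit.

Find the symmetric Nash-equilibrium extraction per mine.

63.25

A representative mine's profit is π_i = y_i(360 − Y) − 107y_i, with Y = y_i + Σ_{j≠i} y_j.
First-order condition: 253 − 2y_i − Σ_{j≠i} y_j = 0.
Imposing symmetry (y_j = y for all j) turns Σ_{j≠i} y_j into 2y, so 253 = 4y and y = 63.25.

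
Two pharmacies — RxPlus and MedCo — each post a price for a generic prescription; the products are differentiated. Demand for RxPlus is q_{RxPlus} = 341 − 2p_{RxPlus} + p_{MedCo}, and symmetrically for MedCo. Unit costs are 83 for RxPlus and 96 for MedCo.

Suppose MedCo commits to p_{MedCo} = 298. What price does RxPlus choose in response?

RxPlus's profit: π = (p_{RxPlus} − 83)(341 − 2p_{RxPlus} + p_{MedCo}).
∂π/∂p_{RxPlus} = 507 − 4p_{RxPlus} + p_{MedCo} = 0 ⇒ p_{RxPlus} = 126.75 + 0.25p_{MedCo}.
At p_{MedCo} = 298: p_{RxPlus} = 126.75 + 0.25·298 = 201.25.

201.25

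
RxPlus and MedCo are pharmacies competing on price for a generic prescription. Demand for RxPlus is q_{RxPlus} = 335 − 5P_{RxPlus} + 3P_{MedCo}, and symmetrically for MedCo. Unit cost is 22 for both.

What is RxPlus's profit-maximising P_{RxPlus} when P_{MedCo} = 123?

81.4

RxPlus's profit: π = (P_{RxPlus} − 22)(335 − 5P_{RxPlus} + 3P_{MedCo}).
∂π/∂P_{RxPlus} = 445 − 10P_{RxPlus} + 3P_{MedCo} = 0 ⇒ P_{RxPlus} = 44.5 + 0.3P_{MedCo}.
At P_{MedCo} = 123: P_{RxPlus} = 44.5 + 0.3·123 = 81.4.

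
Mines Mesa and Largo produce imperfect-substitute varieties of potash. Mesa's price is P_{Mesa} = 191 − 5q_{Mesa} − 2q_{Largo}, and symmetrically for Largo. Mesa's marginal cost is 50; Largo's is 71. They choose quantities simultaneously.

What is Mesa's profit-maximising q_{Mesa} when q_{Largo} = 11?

11.9

Mine Mesa's profit: π = q_{Mesa}(191 − 5q_{Mesa} − 2q_{Largo}) − 50q_{Mesa}.
∂π/∂q_{Mesa} = 141 − 10q_{Mesa} − 2q_{Largo} = 0 ⇒ q_{Mesa} = 14.1 − 0.2q_{Largo}.
At q_{Largo} = 11: q_{Mesa} = 14.1 − 0.2·11 = 11.9.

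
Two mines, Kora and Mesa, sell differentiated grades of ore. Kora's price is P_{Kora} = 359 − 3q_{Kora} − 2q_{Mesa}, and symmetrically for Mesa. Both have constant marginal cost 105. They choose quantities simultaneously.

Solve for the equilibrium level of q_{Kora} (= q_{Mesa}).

31.75

Mine Kora's profit: π = q_{Kora}(359 − 3q_{Kora} − 2q_{Mesa}) − 105q_{Kora}.
∂π/∂q_{Kora} = 254 − 6q_{Kora} − 2q_{Mesa} = 0 ⇒ q_{Kora} = 127/3 − (1/3)q_{Mesa}.
By symmetry q_{Mesa} = q_{Kora}; substituting into the reaction function, (4/3)q_{Kora} = 127/3 and q_{Kora} = 31.75.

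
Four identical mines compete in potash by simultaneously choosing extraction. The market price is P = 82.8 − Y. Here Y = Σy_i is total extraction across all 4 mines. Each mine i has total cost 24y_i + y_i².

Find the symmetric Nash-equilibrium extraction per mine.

8.4

A representative mine's profit is π_i = y_i(82.8 − Y) − 24y_i − y_i², with Y = y_i + Σ_{j≠i} y_j.
First-order condition: 58.8 − 4y_i − Σ_{j≠i} y_j = 0.
Imposing symmetry (y_j = y for all j) turns Σ_{j≠i} y_j into 3y, so 58.8 = 7y and y = 8.4.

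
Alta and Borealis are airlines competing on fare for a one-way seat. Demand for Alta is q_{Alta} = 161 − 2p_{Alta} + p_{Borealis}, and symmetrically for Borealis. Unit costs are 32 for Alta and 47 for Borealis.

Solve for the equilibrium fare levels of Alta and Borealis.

77, 83

Alta's profit: π = (p_{Alta} − 32)(161 − 2p_{Alta} + p_{Borealis}).
∂π/∂p_{Alta} = 225 − 4p_{Alta} + p_{Borealis} = 0 ⇒ p_{Alta} = 56.25 + 0.25p_{Borealis}.
Similarly p_{Borealis} = 63.75 + 0.25p_{Alta}.
Substituting the second reaction function into the first: p_{Alta} = 56.25 + 0.25(63.75 + 0.25p_{Alta}), which gives 0.9375p_{Alta} = 72.1875 ⇒ p_{Alta} = 77.
Then p_{Borealis} = 63.75 + 0.25·77 = 83.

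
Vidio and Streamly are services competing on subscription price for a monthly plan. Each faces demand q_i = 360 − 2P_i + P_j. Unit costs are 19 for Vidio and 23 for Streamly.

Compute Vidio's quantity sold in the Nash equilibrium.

Vidio's profit: π = (P_{Vidio} − 19)(360 − 2P_{Vidio} + P_{Streamly}).
∂π/∂P_{Vidio} = 398 − 4P_{Vidio} + P_{Streamly} = 0 ⇒ P_{Vidio} = 99.5 + 0.25P_{Streamly}.
Similarly P_{Streamly} = 101.5 + 0.25P_{Vidio}.
Solving the two reaction functions simultaneously: (1 − (0.25)(0.25))P_{Vidio} = 99.5 + 0.25·101.5, so 0.9375P_{Vidio} = 124.875 and P_{Vidio} = 133.2.
Then P_{Streamly} = 101.5 + 0.25·133.2 = 134.8.
q_{Vidio} = 360 − 2·133.2 + 134.8 = 228.4.

228.4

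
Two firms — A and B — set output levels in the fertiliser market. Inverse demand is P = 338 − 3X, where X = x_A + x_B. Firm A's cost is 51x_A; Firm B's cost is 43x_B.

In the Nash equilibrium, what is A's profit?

Firm A's profit: π = x_A(338 − 3(x_A + x_B)) − 51x_A.
∂π/∂x_A = 287 − 6x_A − 3x_B = 0, so x_A = 287/6 − 0.5x_B.
By the same steps for B: x_B = 295/6 − 0.5x_A.
Plugging x_B into A's best response: x_A = 287/6 − 0.5(295/6 − 0.5x_A) ⇒ 0.75x_A = 23.25, so x_A = 31.
Then x_B = 295/6 − 0.5·31 = 101/3.
Price P = 338 − 3·(194/3) = 144.
A's profit: (144 − 51)·31 = 2883.

2883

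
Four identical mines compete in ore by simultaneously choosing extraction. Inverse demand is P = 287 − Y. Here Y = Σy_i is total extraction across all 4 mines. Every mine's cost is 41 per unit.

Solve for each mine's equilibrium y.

A representative mine's profit is π_i = y_i(287 − Y) − 41y_i, with Y = y_i + Σ_{j≠i} y_j.
First-order condition: 246 − 2y_i − Σ_{j≠i} y_j = 0.
In a symmetric equilibrium every mine chooses the same y, so Σ_{j≠i} y_j = 3y. The condition becomes 246 − 5y = 0, giving y = 246/5 = 49.2.

49.2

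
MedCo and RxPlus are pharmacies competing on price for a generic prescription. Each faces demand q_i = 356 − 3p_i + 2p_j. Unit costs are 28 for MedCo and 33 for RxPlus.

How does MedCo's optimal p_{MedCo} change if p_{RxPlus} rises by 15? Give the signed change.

5

MedCo's profit: π = (p_{MedCo} − 28)(356 − 3p_{MedCo} + 2p_{RxPlus}).
∂π/∂p_{MedCo} = 440 − 6p_{MedCo} + 2p_{RxPlus} = 0 ⇒ p_{MedCo} = 220/3 + (1/3)p_{RxPlus}.
The reaction-function slope is 1/3, so a 15-unit rise in p_{RxPlus} moves p_{MedCo} by 1/3 × 15 = 5. MedCo's best response rises — the actions are strategic complements.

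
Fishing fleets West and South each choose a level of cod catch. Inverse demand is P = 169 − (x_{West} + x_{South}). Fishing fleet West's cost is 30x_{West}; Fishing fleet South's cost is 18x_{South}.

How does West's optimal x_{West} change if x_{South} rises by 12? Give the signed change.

Fishing fleet West's profit: π = x_{West}(169 − (x_{West} + x_{South})) − 30x_{West}.
∂π/∂x_{West} = 139 − 2x_{West} − x_{South} = 0, so x_{West} = 69.5 − 0.5x_{South}.
The reaction-function slope is −0.5, so a 12-unit rise in x_{South} moves x_{West} by −0.5 × 12 = −6. West's best response falls — the actions are strategic substitutes.

-6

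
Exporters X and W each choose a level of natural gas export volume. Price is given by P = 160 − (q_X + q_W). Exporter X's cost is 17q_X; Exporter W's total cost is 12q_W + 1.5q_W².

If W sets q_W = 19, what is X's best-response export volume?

62

Exporter X's profit: π = q_X(160 − (q_X + q_W)) − 17q_X.
∂π/∂q_X = 143 − 2q_X − q_W = 0, so q_X = 71.5 − 0.5q_W.
At q_W = 19: q_X = 71.5 − 0.5·19 = 62.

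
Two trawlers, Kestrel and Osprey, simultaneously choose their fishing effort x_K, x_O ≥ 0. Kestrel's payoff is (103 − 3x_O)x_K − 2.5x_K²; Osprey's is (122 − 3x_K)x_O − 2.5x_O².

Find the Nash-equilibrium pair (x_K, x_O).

Expanding Kestrel's payoff: 103x_K − 3x_Ox_K − 2.5x_K².
∂π/∂x_K = 103 − 3x_O − 5x_K = 0, so x_K = 20.6 − 0.6x_O.
Likewise for Osprey: x_O = 24.4 − 0.6x_K.
Solving the two reaction functions simultaneously: (1 − (−0.6)(−0.6))x_K = 20.6 − 0.6·24.4, so 0.64x_K = 5.96 and x_K = 9.3125.
Then x_O = 24.4 − 0.6·9.3125 = 18.8125.

9.3125, 18.8125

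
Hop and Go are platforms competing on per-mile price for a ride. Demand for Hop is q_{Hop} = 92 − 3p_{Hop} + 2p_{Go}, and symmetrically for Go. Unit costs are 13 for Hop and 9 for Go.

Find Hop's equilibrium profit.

Hop's profit: π = (p_{Hop} − 13)(92 − 3p_{Hop} + 2p_{Go}).
∂π/∂p_{Hop} = 131 − 6p_{Hop} + 2p_{Go} = 0 ⇒ p_{Hop} = 131/6 + (1/3)p_{Go}.
Similarly p_{Go} = 119/6 + (1/3)p_{Hop}.
Plugging p_{Go} into Hop's best response: p_{Hop} = 131/6 + (1/3)(119/6 + (1/3)p_{Hop}) ⇒ (8/9)p_{Hop} = 256/9, so p_{Hop} = 32.
Then p_{Go} = 119/6 + (1/3)·32 = 30.5.
q_{Hop} = 92 − 3·32 + 2·30.5 = 57.
Profit = (32 − 13)·57 = 1083.

1083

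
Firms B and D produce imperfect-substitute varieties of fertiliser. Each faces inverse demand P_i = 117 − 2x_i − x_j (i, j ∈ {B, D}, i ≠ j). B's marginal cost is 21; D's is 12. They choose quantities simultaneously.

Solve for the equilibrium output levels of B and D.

Firm B's profit: π = x_B(117 − 2x_B − x_D) − 21x_B.
∂π/∂x_B = 96 − 4x_B − x_D = 0 ⇒ x_B = 24 − 0.25x_D.
Similarly x_D = 26.25 − 0.25x_B.
Plugging x_D into B's best response: x_B = 24 − 0.25(26.25 − 0.25x_B) ⇒ 0.9375x_B = 17.4375, so x_B = 18.6.
Then x_D = 26.25 − 0.25·18.6 = 21.6.

18.6, 21.6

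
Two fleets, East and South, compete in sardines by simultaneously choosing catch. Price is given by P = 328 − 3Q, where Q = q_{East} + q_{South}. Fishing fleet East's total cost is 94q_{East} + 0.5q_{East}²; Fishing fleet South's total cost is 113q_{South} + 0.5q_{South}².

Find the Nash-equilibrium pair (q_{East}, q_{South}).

24.825, 20.075

Fishing fleet East's profit: π = q_{East}(328 − 3(q_{East} + q_{South})) − 94q_{East} − 0.5q_{East}².
∂π/∂q_{East} = 234 − 7q_{East} − 3q_{South} = 0, so q_{East} = 234/7 − (3/7)q_{South}.
By the same steps for South: q_{South} = 215/7 − (3/7)q_{East}.
Substituting the second reaction function into the first: q_{East} = 234/7 − (3/7)(215/7 − (3/7)q_{East}), which gives (40/49)q_{East} = 993/49 ⇒ q_{East} = 24.825.
Then q_{South} = 215/7 − (3/7)·24.825 = 20.075.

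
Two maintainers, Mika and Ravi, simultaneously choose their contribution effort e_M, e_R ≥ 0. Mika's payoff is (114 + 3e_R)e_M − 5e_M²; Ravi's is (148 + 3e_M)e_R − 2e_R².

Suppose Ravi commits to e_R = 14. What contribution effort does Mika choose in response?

15.6

Expanding Mika's payoff: 114e_M + 3e_Re_M − 5e_M².
∂π/∂e_M = 114 + 3e_R − 10e_M = 0, so e_M = 11.4 + 0.3e_R.
At e_R = 14: e_M = 11.4 + 0.3·14 = 15.6.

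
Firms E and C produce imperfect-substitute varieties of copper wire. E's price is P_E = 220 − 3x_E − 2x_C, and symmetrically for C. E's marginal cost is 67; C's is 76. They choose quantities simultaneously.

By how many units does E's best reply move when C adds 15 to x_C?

Firm E's profit: π = x_E(220 − 3x_E − 2x_C) − 67x_E.
∂π/∂x_E = 153 − 6x_E − 2x_C = 0 ⇒ x_E = 25.5 − (1/3)x_C.
The reaction-function slope is −1/3, so a 15-unit rise in x_C moves x_E by −1/3 × 15 = −5. E's best response falls — the actions are strategic substitutes.

-5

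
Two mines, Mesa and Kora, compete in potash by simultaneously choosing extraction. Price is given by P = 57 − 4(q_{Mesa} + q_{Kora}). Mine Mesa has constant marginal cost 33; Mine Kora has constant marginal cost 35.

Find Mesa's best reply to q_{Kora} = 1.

Mine Mesa's profit: π = q_{Mesa}(57 − 4(q_{Mesa} + q_{Kora})) − 33q_{Mesa}.
∂π/∂q_{Mesa} = 24 − 8q_{Mesa} − 4q_{Kora} = 0, so q_{Mesa} = 3 − 0.5q_{Kora}.
At q_{Kora} = 1: q_{Mesa} = 3 − 0.5·1 = 2.5.

2.5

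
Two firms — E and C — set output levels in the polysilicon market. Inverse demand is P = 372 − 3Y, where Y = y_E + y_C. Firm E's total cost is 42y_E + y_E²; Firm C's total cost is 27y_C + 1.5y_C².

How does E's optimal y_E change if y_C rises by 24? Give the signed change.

Firm E's profit: π = y_E(372 − 3(y_E + y_C)) − 42y_E − y_E².
∂π/∂y_E = 330 − 8y_E − 3y_C = 0, so y_E = 41.25 − 0.375y_C.
The reaction-function slope is −0.375, so a 24-unit rise in y_C moves y_E by −0.375 × 24 = −9. E's best response falls — the actions are strategic substitutes.

-9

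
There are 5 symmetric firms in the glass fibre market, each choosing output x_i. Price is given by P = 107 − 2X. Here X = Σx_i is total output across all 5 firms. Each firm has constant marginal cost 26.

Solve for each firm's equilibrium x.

6.75

A representative firm's profit is π_i = x_i(107 − 2X) − 26x_i, with X = x_i + Σ_{j≠i} x_j.
First-order condition: 81 − 4x_i − 2Σ_{j≠i} x_j = 0.
With identical firms, set every x_j = x: then 81 − 4x − 8x = 0, i.e. x = 81/12 = 6.75.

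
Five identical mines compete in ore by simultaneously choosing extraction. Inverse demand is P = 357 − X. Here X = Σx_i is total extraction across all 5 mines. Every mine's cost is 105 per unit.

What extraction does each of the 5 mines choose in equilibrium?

42

A representative mine's profit is π_i = x_i(357 − X) − 105x_i, with X = x_i + Σ_{j≠i} x_j.
First-order condition: 252 − 2x_i − Σ_{j≠i} x_j = 0.
In a symmetric equilibrium every mine chooses the same x, so Σ_{j≠i} x_j = 4x. The condition becomes 252 − 6x = 0, giving x = 252/6 = 42.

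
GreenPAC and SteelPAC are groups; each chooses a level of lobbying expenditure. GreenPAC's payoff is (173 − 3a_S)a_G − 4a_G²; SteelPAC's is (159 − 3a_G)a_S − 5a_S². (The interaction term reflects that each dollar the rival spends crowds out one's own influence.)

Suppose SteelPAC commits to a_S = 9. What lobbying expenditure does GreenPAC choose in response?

Expanding GreenPAC's payoff: 173a_G − 3a_Sa_G − 4a_G².
∂π/∂a_G = 173 − 3a_S − 8a_G = 0, so a_G = 21.625 − 0.375a_S.
At a_S = 9: a_G = 21.625 − 0.375·9 = 18.25.

18.25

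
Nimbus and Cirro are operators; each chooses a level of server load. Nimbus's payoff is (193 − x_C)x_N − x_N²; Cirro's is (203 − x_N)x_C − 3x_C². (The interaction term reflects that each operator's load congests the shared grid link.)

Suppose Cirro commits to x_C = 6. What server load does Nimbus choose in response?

Expanding Nimbus's payoff: 193x_N − x_Cx_N − x_N².
∂π/∂x_N = 193 − x_C − 2x_N = 0, so x_N = 96.5 − 0.5x_C.
At x_C = 6: x_N = 96.5 − 0.5·6 = 93.5.

93.5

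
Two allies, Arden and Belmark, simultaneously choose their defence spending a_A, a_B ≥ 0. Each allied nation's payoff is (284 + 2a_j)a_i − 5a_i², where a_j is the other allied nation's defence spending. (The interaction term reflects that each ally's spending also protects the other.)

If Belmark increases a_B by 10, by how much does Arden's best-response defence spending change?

Arden's payoff is (284 + 2a_B)a_A − 5a_A².
∂π/∂a_A = 284 + 2a_B − 10a_A = 0, so a_A = 28.4 + 0.2a_B.
The reaction-function slope is 0.2, so a 10-unit rise in a_B moves a_A by 0.2 × 10 = 2. Arden's best response rises — the actions are strategic complements.

2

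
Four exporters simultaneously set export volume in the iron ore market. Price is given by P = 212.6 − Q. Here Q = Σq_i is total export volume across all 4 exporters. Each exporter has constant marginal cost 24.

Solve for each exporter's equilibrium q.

37.72

A representative exporter's profit is π_i = q_i(212.6 − Q) − 24q_i, with Q = q_i + Σ_{j≠i} q_j.
First-order condition: 188.6 − 2q_i − Σ_{j≠i} q_j = 0.
In a symmetric equilibrium every exporter chooses the same q, so Σ_{j≠i} q_j = 3q. The condition becomes 188.6 − 5q = 0, giving q = 188.6/5 = 37.72.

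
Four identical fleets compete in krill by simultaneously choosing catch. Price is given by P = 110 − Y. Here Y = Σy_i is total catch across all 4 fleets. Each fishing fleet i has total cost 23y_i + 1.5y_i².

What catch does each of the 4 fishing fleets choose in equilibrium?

10.875

A representative fishing fleet's profit is π_i = y_i(110 − Y) − 23y_i − 1.5y_i², with Y = y_i + Σ_{j≠i} y_j.
First-order condition: 87 − 5y_i − Σ_{j≠i} y_j = 0.
Imposing symmetry (y_j = y for all j) turns Σ_{j≠i} y_j into 3y, so 87 = 8y and y = 10.875.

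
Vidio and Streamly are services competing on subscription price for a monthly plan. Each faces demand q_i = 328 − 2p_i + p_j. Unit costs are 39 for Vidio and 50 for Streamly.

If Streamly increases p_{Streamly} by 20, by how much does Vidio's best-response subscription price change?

5

Vidio's profit: π = (p_{Vidio} − 39)(328 − 2p_{Vidio} + p_{Streamly}).
∂π/∂p_{Vidio} = 406 − 4p_{Vidio} + p_{Streamly} = 0 ⇒ p_{Vidio} = 101.5 + 0.25p_{Streamly}.
The reaction-function slope is 0.25, so a 20-unit rise in p_{Streamly} moves p_{Vidio} by 0.25 × 20 = 5. Vidio's best response rises — the actions are strategic complements.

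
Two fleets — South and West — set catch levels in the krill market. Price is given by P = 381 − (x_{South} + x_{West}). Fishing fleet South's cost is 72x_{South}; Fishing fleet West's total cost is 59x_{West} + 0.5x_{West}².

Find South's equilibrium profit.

Fishing fleet South's profit: π = x_{South}(381 − (x_{South} + x_{West})) − 72x_{South}.
∂π/∂x_{South} = 309 − 2x_{South} − x_{West} = 0, so x_{South} = 154.5 − 0.5x_{West}.
For West: ∂π/∂x_{West} = 322 − 3x_{West} − x_{South} = 0 ⇒ x_{West} = 322/3 − (1/3)x_{South}.
Substituting the second reaction function into the first: x_{South} = 154.5 − 0.5(322/3 − (1/3)x_{South}), which gives (5/6)x_{South} = 605/6 ⇒ x_{South} = 121.
Then x_{West} = 322/3 − (1/3)·121 = 67.
Price P = 381 − 188 = 193.
South's profit: (193 − 72)·121 = 14641.

14641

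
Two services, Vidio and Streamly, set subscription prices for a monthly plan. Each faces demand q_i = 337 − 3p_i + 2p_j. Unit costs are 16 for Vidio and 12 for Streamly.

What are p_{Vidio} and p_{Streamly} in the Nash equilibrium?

95.5, 94

Vidio's profit: π = (p_{Vidio} − 16)(337 − 3p_{Vidio} + 2p_{Streamly}).
∂π/∂p_{Vidio} = 385 − 6p_{Vidio} + 2p_{Streamly} = 0 ⇒ p_{Vidio} = 385/6 + (1/3)p_{Streamly}.
Similarly p_{Streamly} = 373/6 + (1/3)p_{Vidio}.
Substituting the second reaction function into the first: p_{Vidio} = 385/6 + (1/3)(373/6 + (1/3)p_{Vidio}), which gives (8/9)p_{Vidio} = 764/9 ⇒ p_{Vidio} = 95.5.
Then p_{Streamly} = 373/6 + (1/3)·95.5 = 94.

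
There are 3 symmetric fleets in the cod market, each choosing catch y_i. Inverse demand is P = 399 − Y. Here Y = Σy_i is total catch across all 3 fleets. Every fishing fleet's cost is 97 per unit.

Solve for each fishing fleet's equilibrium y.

A representative fishing fleet's profit is π_i = y_i(399 − Y) − 97y_i, with Y = y_i + Σ_{j≠i} y_j.
First-order condition: 302 − 2y_i − Σ_{j≠i} y_j = 0.
With identical fishing fleets, set every y_j = y: then 302 − 2y − 2y = 0, i.e. y = 302/4 = 75.5.

75.5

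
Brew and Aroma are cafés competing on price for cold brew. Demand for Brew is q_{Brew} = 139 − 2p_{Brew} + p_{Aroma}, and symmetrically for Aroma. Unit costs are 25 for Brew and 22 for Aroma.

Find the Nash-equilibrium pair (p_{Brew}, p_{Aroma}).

62.6, 61.4

Brew's profit: π = (p_{Brew} − 25)(139 − 2p_{Brew} + p_{Aroma}).
∂π/∂p_{Brew} = 189 − 4p_{Brew} + p_{Aroma} = 0 ⇒ p_{Brew} = 47.25 + 0.25p_{Aroma}.
Similarly p_{Aroma} = 45.75 + 0.25p_{Brew}.
Plugging p_{Aroma} into Brew's best response: p_{Brew} = 47.25 + 0.25(45.75 + 0.25p_{Brew}) ⇒ 0.9375p_{Brew} = 58.6875, so p_{Brew} = 62.6.
Then p_{Aroma} = 45.75 + 0.25·62.6 = 61.4.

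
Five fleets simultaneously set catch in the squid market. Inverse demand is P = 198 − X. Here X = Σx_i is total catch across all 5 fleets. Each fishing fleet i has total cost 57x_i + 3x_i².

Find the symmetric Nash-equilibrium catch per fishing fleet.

A representative fishing fleet's profit is π_i = x_i(198 − X) − 57x_i − 3x_i², with X = x_i + Σ_{j≠i} x_j.
First-order condition: 141 − 8x_i − Σ_{j≠i} x_j = 0.
With identical fishing fleets, set every x_j = x: then 141 − 8x − 4x = 0, i.e. x = 141/12 = 11.75.

11.75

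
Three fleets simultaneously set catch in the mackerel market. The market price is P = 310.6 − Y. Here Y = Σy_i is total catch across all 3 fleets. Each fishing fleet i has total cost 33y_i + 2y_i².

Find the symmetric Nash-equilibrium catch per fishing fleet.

A representative fishing fleet's profit is π_i = y_i(310.6 − Y) − 33y_i − 2y_i², with Y = y_i + Σ_{j≠i} y_j.
First-order condition: 277.6 − 6y_i − Σ_{j≠i} y_j = 0.
Imposing symmetry (y_j = y for all j) turns Σ_{j≠i} y_j into 2y, so 277.6 = 8y and y = 34.7.

34.7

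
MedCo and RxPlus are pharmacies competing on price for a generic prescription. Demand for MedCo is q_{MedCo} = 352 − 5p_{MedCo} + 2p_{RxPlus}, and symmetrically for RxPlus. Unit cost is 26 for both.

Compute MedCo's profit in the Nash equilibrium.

MedCo's profit: π = (p_{MedCo} − 26)(352 − 5p_{MedCo} + 2p_{RxPlus}).
∂π/∂p_{MedCo} = 482 − 10p_{MedCo} + 2p_{RxPlus} = 0 ⇒ p_{MedCo} = 48.2 + 0.2p_{RxPlus}.
By symmetry p_{RxPlus} = p_{MedCo}; substituting into the reaction function, 0.8p_{MedCo} = 48.2 and p_{MedCo} = 60.25.
q_{MedCo} = 352 − 5·60.25 + 2·60.25 = 171.25.
Profit = (60.25 − 26)·171.25 = 5865.3125.

5865.3125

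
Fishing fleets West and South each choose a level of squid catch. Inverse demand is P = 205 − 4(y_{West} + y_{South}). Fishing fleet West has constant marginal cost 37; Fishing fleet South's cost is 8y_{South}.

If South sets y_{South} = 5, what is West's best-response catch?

Fishing fleet West's profit: π = y_{West}(205 − 4(y_{West} + y_{South})) − 37y_{West}.
∂π/∂y_{West} = 168 − 8y_{West} − 4y_{South} = 0, so y_{West} = 21 − 0.5y_{South}.
At y_{South} = 5: y_{West} = 21 − 0.5·5 = 18.5.

18.5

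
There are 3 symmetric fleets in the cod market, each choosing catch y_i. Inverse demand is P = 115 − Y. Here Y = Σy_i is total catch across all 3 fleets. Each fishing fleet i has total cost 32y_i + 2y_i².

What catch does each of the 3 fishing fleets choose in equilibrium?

10.375

A representative fishing fleet's profit is π_i = y_i(115 − Y) − 32y_i − 2y_i², with Y = y_i + Σ_{j≠i} y_j.
First-order condition: 83 − 6y_i − Σ_{j≠i} y_j = 0.
Imposing symmetry (y_j = y for all j) turns Σ_{j≠i} y_j into 2y, so 83 = 8y and y = 10.375.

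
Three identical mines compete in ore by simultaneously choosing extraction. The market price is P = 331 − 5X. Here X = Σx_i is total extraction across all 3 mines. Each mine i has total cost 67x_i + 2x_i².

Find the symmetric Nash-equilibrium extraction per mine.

A representative mine's profit is π_i = x_i(331 − 5X) − 67x_i − 2x_i², with X = x_i + Σ_{j≠i} x_j.
First-order condition: 264 − 14x_i − 5Σ_{j≠i} x_j = 0.
With identical mines, set every x_j = x: then 264 − 14x − 10x = 0, i.e. x = 264/24 = 11.

11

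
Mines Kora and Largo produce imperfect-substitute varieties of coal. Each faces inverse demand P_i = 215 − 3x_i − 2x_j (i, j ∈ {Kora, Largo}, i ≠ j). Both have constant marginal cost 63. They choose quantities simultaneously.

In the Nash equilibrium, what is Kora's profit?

Mine Kora's profit: π = x_{Kora}(215 − 3x_{Kora} − 2x_{Largo}) − 63x_{Kora}.
∂π/∂x_{Kora} = 152 − 6x_{Kora} − 2x_{Largo} = 0 ⇒ x_{Kora} = 76/3 − (1/3)x_{Largo}.
The game is symmetric, so in equilibrium x_{Largo} = x_{Kora}: the reaction function gives (4/3)x_{Kora} = 76/3, hence x_{Kora} = 19.
P_{Kora} = 215 − 3·19 − 2·19 = 120.
Profit = (120 − 63)·19 = 1083.

1083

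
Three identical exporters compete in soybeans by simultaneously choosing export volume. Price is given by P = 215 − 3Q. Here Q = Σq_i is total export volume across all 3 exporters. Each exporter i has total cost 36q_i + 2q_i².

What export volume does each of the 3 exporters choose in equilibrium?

11.1875

A representative exporter's profit is π_i = q_i(215 − 3Q) − 36q_i − 2q_i², with Q = q_i + Σ_{j≠i} q_j.
First-order condition: 179 − 10q_i − 3Σ_{j≠i} q_j = 0.
With identical exporters, set every q_j = q: then 179 − 10q − 6q = 0, i.e. q = 179/16 = 11.1875.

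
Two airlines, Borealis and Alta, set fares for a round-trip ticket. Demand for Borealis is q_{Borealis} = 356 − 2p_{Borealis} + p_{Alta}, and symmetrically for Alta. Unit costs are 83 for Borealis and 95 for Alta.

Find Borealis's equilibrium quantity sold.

Borealis's profit: π = (p_{Borealis} − 83)(356 − 2p_{Borealis} + p_{Alta}).
∂π/∂p_{Borealis} = 522 − 4p_{Borealis} + p_{Alta} = 0 ⇒ p_{Borealis} = 130.5 + 0.25p_{Alta}.
Similarly p_{Alta} = 136.5 + 0.25p_{Borealis}.
Substituting the second reaction function into the first: p_{Borealis} = 130.5 + 0.25(136.5 + 0.25p_{Borealis}), which gives 0.9375p_{Borealis} = 164.625 ⇒ p_{Borealis} = 175.6.
Then p_{Alta} = 136.5 + 0.25·175.6 = 180.4.
q_{Borealis} = 356 − 2·175.6 + 180.4 = 185.2.

185.2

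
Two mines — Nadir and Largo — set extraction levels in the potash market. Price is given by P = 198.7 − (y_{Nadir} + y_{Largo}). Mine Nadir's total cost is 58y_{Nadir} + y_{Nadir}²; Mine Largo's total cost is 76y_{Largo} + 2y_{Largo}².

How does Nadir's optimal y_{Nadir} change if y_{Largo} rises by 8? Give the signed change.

Mine Nadir's profit: π = y_{Nadir}(198.7 − (y_{Nadir} + y_{Largo})) − 58y_{Nadir} − y_{Nadir}².
∂π/∂y_{Nadir} = 140.7 − 4y_{Nadir} − y_{Largo} = 0, so y_{Nadir} = 35.175 − 0.25y_{Largo}.
The reaction-function slope is −0.25, so an 8-unit rise in y_{Largo} moves y_{Nadir} by −0.25 × 8 = −2. Nadir's best response falls — the actions are strategic substitutes.

-2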